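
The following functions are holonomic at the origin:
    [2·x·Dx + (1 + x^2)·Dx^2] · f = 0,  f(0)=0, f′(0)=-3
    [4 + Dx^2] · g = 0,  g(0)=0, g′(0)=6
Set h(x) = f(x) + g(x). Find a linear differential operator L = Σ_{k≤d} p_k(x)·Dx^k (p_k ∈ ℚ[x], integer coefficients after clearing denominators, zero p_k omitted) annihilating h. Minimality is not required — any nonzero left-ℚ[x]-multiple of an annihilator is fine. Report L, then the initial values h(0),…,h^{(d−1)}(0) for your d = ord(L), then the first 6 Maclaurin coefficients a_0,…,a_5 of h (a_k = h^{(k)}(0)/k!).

L = (-32·x + 80·x^3 + 16·x^5)·Dx + (4 + 32·x^2 + 36·x^4 + 8·x^6)·Dx^2 + (-8·x + 20·x^3 + 4·x^5)·Dx^3 + (1 + 8·x^2 + 9·x^4 + 2·x^6)·Dx^4  (order 4).
h: a_k = 0, 3, 0, -3, 0, 1/5, …
ICs: h(0) = 0, h′(0) = 3, h′′(0) = 0, h′′′(0) = -18.

f: a_k = 0, -3, 0, 1, 0, -3/5, …
g: a_k = 0, 6, 0, -4, 0, 4/5, …
L₀ := lclm(L_f,L_g); ord L₀ ≤ 2+2.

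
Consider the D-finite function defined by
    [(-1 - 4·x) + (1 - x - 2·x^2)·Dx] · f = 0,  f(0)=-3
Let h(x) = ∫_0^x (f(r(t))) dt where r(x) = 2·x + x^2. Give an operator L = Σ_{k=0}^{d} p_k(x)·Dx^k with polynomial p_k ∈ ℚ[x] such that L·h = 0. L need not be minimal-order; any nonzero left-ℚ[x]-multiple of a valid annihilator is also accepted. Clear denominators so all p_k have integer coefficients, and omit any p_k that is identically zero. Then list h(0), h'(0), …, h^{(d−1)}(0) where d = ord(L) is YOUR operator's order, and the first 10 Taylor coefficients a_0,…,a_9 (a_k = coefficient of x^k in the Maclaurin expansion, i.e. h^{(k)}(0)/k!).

f: a_k = -3, -3, -9, -15, -33, -63, -129, -255, -513, -1023, …
Change of var in L_f (x↦r) gives L₀.
h=∫h₀ ⇒ L = L₀·Dx.
L = (2 + 16·x + 8·x^2)·Dx + (-1 + 3·x + 6·x^2 + 2·x^3)·Dx^2  (order 2).
h: a_k = 0, -3, -3, -13, -39, -717/5, -527, -14103/7, -7839, -31009, …
ICs: h(0) = 0, h′(0) = -3.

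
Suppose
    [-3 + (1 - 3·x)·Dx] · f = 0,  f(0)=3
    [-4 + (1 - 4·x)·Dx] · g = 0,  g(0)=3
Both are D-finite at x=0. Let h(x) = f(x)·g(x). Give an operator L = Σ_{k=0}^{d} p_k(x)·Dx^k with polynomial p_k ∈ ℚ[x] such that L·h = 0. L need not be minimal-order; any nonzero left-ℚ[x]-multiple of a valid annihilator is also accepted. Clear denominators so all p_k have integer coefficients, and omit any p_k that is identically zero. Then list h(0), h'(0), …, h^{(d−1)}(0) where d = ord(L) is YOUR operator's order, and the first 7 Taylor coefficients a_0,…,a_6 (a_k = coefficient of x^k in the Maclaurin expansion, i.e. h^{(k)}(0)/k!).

L = (-7 + 24·x) + (1 - 7·x + 12·x^2)·Dx  (order 1).
h: a_k = 9, 63, 333, 1575, 7029, 30303, 127773, …
ICs: h(0) = 9.

f: a_k = 3, 9, 27, 81, 243, 729, 2187, …
g: a_k = 3, 12, 48, 192, 768, 3072, 12288, …
Sym-product of L_f,L_g gives L₀ (≤ ord 1).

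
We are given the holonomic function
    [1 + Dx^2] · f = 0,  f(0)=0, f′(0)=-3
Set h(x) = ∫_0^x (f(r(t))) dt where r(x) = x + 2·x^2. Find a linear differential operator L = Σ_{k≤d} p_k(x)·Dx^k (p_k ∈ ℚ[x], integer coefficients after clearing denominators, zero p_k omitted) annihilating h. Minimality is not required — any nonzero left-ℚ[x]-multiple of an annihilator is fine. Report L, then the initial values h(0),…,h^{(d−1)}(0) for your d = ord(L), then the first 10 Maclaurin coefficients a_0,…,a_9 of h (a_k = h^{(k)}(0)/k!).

L = (1 + 12·x + 48·x^2 + 64·x^3)·Dx - 4·Dx^2 + (1 + 4·x)·Dx^3  (order 3).
h: a_k = 0, 0, -3/2, -2, 1/8, 3/5, 239/240, 15/28, -1679/13440, -239/1080, …
ICs: h(0) = 0, h′(0) = 0, h′′(0) = -3.

f: a_k = 0, -3, 0, 1/2, 0, -1/40, 0, 1/1680, 0, -1/120960, …
Change of var in L_f (x↦r) gives L₀.
Integrate: L := L₀·Dx.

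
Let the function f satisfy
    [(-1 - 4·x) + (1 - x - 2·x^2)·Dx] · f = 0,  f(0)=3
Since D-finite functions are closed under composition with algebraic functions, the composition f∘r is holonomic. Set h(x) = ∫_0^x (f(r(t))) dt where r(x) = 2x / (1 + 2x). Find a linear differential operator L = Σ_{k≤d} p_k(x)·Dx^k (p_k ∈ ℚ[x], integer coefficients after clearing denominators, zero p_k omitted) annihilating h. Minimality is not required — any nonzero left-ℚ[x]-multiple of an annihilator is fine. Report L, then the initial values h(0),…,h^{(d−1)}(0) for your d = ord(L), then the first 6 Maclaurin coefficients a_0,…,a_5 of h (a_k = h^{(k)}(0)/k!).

L = (2 + 20·x)·Dx + (-1 - 4·x + 4·x^2 + 16·x^3)·Dx^2  (order 2).
h: a_k = 0, 3, 3, 8, 0, 192/5, …
ICs: h(0) = 0, h′(0) = 3.

f: a_k = 3, 3, 9, 15, 33, 63, …
L₀ from L_f via x↦r, Dx↦r'^{-1}Dx.
h=∫h₀ ⇒ L = L₀·Dx.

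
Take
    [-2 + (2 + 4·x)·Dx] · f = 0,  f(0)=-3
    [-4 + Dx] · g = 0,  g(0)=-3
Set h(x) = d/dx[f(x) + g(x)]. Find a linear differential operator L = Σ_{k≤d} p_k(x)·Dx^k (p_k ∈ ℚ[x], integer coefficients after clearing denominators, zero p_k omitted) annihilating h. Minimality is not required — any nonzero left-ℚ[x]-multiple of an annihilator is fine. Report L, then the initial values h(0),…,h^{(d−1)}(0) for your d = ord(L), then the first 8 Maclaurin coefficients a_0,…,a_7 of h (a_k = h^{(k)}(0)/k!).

L = (-28 - 32·x) + (-13 - 64·x - 64·x^2)·Dx + (5 + 18·x + 16·x^2)·Dx^2  (order 2).
h: a_k = -15, -45, -201/2, -241/2, -1129/8, -3151/40, -26779/240, 69599/1680, …
ICs: h(0) = -15, h′(0) = -45.

f: a_k = -3, -3, 3/2, -3/2, 15/8, -21/8, 63/16, -99/16, …
g: a_k = -3, -12, -24, -32, -32, -128/5, -256/15, -1024/105, …
Weyl lclm of L_f,L_g ⇒ L₀ (ord ≤ 2).
Differentiate: ansatz ord ≤ ord L₀ ⇒ L.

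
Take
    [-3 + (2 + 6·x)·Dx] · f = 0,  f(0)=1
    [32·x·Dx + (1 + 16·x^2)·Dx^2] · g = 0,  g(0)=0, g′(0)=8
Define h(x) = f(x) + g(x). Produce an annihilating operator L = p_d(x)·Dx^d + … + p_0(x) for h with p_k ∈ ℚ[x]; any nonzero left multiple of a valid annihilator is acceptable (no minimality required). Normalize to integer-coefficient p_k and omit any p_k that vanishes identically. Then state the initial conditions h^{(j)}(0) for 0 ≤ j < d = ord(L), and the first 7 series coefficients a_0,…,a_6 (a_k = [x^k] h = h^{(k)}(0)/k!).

L = (-192 - 1440·x + 9216·x^2 + 13824·x^3)·Dx + (-155 - 768·x + 4128·x^2 + 36864·x^3 + 48384·x^4)·Dx^2 + (-6 + 110·x + 576·x^2 + 2624·x^3 + 10752·x^4 + 13824·x^5)·Dx^3  (order 3).
h: a_k = 1, 19/2, -9/8, -1967/48, -405/128, 532793/1280, -15309/1024, …
ICs: h(0) = 1, h′(0) = 19/2, h′′(0) = -9/4.

f: a_k = 1, 3/2, -9/8, 27/16, -405/128, 1701/256, -15309/1024, …
g: a_k = 0, 8, 0, -128/3, 0, 2048/5, 0, …
Sum ⇒ L₀ = lclm(L_f,L_g) in ℚ(x)⟨Dx⟩.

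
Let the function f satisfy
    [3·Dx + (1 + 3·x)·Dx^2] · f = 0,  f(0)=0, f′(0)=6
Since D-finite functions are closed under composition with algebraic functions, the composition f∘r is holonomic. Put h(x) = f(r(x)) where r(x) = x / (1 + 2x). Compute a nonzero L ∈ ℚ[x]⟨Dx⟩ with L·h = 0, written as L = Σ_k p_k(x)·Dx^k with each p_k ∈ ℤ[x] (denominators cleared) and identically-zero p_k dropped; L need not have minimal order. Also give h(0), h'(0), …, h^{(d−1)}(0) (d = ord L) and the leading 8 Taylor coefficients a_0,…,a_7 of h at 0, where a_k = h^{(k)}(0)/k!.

f: a_k = 0, 6, -9, 18, -81/2, 486/5, -243, 4374/7, …
f∘r: x↦r, Dx↦Dx/r' in L_f ⇒ L₀.
L = (7 + 20·x)·Dx + (1 + 7·x + 10·x^2)·Dx^2  (order 2).
h: a_k = 0, 6, -21, 78, -609/2, 6186/5, -5187, 155994/7, …
ICs: h(0) = 0, h′(0) = 6.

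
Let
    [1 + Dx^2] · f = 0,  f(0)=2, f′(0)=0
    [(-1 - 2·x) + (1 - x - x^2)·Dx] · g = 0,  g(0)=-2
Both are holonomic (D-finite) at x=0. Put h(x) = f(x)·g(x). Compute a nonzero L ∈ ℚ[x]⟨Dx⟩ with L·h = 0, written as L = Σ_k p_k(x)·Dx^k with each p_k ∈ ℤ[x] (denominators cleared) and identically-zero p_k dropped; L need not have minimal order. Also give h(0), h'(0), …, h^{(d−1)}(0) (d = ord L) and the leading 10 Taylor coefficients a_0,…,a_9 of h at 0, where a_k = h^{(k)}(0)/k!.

L = (1 + x + x^2) + (2 + 4·x)·Dx + (-1 + x + x^2)·Dx^2  (order 2).
h: a_k = -4, -4, -6, -10, -97/6, -157/6, -7619/180, -12329/180, -124121/1120, -1807513/10080, …
ICs: h(0) = -4, h′(0) = -4.

f: a_k = 2, 0, -1, 0, 1/12, 0, -1/360, 0, 1/20160, 0, …
g: a_k = -2, -2, -4, -6, -10, -16, -26, -42, -68, -110, …
Sym-product of L_f,L_g gives L₀ (≤ ord 2).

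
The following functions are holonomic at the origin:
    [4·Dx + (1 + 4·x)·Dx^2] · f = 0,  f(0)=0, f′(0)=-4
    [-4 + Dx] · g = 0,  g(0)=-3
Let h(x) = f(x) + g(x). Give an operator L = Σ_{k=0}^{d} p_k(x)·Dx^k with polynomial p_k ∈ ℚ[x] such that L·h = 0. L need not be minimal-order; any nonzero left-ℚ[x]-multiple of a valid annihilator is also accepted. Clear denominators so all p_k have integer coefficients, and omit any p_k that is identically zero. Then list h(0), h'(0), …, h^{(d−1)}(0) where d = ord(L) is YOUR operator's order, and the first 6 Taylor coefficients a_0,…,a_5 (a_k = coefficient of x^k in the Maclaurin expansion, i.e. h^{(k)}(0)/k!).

L = (-24 - 32·x)·Dx + (2 - 16·x - 32·x^2)·Dx^2 + (1 + 6·x + 8·x^2)·Dx^3  (order 3).
h: a_k = -3, -16, -16, -160/3, 32, -1152/5, …
ICs: h(0) = -3, h′(0) = -16, h′′(0) = -32.

f: a_k = 0, -4, 8, -64/3, 64, -1024/5, …
g: a_k = -3, -12, -24, -32, -32, -128/5, …
f+g: L₀ = lclm(L_f,L_g), ord ≤ 2+1.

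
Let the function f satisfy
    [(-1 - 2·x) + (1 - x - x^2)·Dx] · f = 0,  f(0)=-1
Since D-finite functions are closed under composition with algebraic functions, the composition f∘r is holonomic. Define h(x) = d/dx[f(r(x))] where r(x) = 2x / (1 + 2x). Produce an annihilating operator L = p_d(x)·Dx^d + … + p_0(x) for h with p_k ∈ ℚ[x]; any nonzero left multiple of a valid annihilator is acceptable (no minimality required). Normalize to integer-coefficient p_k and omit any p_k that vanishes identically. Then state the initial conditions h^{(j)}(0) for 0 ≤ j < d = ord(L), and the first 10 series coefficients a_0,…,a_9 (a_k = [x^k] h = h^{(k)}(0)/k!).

f: a_k = -1, -1, -2, -3, -5, -8, -13, -21, -34, -55, …
L₀ from L_f via x↦r, Dx↦r'^{-1}Dx.
Derive L from L₀ (diff closure).
L = (4 + 24·x + 96·x^2 + 96·x^3) + (-1 - 10·x - 24·x^2 + 8·x^3 + 48·x^4)·Dx  (order 1).
h: a_k = -2, -8, 0, -64, 160, -768, 2688, -10240, 36864, -133120, …
ICs: h(0) = -2.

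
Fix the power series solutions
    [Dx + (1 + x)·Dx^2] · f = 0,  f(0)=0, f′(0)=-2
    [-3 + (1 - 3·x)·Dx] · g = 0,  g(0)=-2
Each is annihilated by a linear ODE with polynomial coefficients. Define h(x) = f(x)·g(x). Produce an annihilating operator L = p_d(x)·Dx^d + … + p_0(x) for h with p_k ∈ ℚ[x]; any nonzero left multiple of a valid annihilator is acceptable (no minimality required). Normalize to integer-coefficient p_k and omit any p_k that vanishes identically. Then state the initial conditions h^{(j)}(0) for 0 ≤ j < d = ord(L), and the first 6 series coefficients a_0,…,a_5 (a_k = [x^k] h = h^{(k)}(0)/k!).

L = 3 + (5 + 9·x)·Dx + (-1 + 2·x + 3·x^2)·Dx^2  (order 2).
h: a_k = 0, 4, 10, 94/3, 93, 1399/5, …
ICs: h(0) = 0, h′(0) = 4.

f: a_k = 0, -2, 1, -2/3, 1/2, -2/5, …
g: a_k = -2, -6, -18, -54, -162, -486, …
f·g: L₀ = L_f ⊗_s L_g, ord ≤ 2·1.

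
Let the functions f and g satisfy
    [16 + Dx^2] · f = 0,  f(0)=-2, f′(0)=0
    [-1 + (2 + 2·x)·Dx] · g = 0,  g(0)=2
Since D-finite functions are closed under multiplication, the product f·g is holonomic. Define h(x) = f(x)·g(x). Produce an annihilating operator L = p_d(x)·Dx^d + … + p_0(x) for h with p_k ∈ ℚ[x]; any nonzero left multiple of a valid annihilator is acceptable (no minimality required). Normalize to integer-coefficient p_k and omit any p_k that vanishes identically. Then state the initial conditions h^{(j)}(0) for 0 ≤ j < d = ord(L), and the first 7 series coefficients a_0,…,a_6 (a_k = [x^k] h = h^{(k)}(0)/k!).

L = (67 + 128·x + 64·x^2) + (-4 - 4·x)·Dx + (4 + 8·x + 4·x^2)·Dx^2  (order 2).
h: a_k = -4, -2, 65/2, 63/4, -4465/96, -3733/192, 310129/11520, …
ICs: h(0) = -4, h′(0) = -2.

f: a_k = -2, 0, 16, 0, -64/3, 0, 512/45, …
g: a_k = 2, 1, -1/4, 1/8, -5/64, 7/128, -21/512, …
f·g: L₀ = L_f ⊗_s L_g, ord ≤ 2·1.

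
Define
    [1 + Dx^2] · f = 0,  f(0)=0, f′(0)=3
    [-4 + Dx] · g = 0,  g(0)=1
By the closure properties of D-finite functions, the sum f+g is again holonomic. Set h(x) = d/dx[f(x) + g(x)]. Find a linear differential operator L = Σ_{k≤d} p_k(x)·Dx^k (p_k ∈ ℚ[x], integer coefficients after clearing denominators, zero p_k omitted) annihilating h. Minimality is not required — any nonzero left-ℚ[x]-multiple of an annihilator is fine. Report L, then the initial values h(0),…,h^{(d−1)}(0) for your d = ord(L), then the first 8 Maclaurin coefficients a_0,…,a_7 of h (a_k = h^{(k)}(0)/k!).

f: a_k = 0, 3, 0, -1/2, 0, 1/40, 0, -1/1680, …
g: a_k = 1, 4, 8, 32/3, 32/3, 128/15, 256/45, 1024/315, …
Weyl lclm of L_f,L_g ⇒ L₀ (ord ≤ 3).
h=h₀': d/dx-closure on L₀ ⇒ L.
L = 4 - Dx + 4·Dx^2 - Dx^3  (order 3).
h: a_k = 7, 16, 61/2, 128/3, 1027/24, 512/15, 16381/720, 4096/315, …
ICs: h(0) = 7, h′(0) = 16, h′′(0) = 61.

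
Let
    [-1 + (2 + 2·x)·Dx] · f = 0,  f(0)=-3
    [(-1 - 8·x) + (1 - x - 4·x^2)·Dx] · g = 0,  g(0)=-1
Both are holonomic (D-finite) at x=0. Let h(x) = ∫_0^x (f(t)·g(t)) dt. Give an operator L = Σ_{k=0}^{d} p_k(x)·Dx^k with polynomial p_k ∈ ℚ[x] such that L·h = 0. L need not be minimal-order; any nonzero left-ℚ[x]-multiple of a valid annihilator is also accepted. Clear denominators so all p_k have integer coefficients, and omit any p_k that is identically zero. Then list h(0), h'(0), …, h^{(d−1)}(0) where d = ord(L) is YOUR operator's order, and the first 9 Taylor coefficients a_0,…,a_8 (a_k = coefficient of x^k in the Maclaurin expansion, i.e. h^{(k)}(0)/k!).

L = (3 + 17·x + 12·x^2)·Dx + (-2 + 10·x^2 + 8·x^3)·Dx^2  (order 2).
h: a_k = 0, 3, 9/4, 43/8, 549/64, 12633/640, 20141/512, 645885/7168, 3225405/16384, …
ICs: h(0) = 0, h′(0) = 3.

f: a_k = -3, -3/2, 3/8, -3/16, 15/128, -21/256, 63/1024, -99/2048, 1287/32768, …
g: a_k = -1, -1, -5, -9, -29, -65, -181, -441, -1165, …
Sym-product of L_f,L_g gives L₀ (≤ ord 1).
∫: right-multiply L₀ by Dx.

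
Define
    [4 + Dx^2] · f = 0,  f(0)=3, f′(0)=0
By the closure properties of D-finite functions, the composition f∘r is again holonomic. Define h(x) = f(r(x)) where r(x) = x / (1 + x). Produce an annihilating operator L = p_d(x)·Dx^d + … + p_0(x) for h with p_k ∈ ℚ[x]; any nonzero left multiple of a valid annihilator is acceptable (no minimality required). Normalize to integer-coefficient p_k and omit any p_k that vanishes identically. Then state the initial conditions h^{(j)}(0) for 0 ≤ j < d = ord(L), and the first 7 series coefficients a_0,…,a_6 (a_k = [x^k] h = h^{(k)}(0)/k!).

L = 4 + (2 + 6·x + 6·x^2 + 2·x^3)·Dx + (1 + 4·x + 6·x^2 + 4·x^3 + x^4)·Dx^2  (order 2).
h: a_k = 3, 0, -6, 12, -16, 16, -154/15, …
ICs: h(0) = 3, h′(0) = 0.

f: a_k = 3, 0, -6, 0, 2, 0, -4/15, …
f∘r: x↦r, Dx↦Dx/r' in L_f ⇒ L₀.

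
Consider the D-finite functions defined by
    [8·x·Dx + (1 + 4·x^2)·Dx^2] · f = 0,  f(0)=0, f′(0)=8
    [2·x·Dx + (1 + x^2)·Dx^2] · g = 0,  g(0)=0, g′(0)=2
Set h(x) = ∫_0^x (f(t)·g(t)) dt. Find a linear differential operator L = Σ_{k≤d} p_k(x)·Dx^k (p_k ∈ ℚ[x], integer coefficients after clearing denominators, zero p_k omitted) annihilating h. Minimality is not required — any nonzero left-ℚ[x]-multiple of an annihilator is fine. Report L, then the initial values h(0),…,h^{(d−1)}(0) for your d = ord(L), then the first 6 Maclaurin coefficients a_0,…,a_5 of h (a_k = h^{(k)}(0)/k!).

L = (-96·x - 800·x^3 - 1024·x^5 + 640·x^7 + 1536·x^9)·Dx^2 + (-20 - 412·x^2 - 1440·x^4 - 896·x^6 + 2240·x^8 + 2304·x^10)·Dx^3 + (-40·x - 280·x^3 - 480·x^5 + 272·x^7 + 1280·x^9 + 768·x^11)·Dx^4 + (-1 - 10·x^2 - 29·x^4 + 116·x^8 + 160·x^10 + 64·x^12)·Dx^5  (order 5).
h: a_k = 0, 0, 0, 16/3, 0, -16/3, …
ICs: h(0) = 0, h′(0) = 0, h′′(0) = 0, h′′′(0) = 32, h′′′′(0) = 0.

f: a_k = 0, 8, 0, -32/3, 0, 128/5, …
g: a_k = 0, 2, 0, -2/3, 0, 2/5, …
Sym-product of L_f,L_g gives L₀ (≤ ord 4).
h=∫₀ˣh₀: take L = L₀·Dx.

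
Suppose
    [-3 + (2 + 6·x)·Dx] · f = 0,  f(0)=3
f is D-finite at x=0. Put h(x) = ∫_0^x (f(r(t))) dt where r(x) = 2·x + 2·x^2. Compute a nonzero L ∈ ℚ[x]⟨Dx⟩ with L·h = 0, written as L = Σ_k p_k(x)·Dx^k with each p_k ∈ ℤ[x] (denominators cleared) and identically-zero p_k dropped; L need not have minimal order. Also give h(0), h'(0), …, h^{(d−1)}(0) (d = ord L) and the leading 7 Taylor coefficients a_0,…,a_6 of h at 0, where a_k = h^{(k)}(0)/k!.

f: a_k = 3, 9/2, -27/8, 81/16, -1215/128, 5103/256, -45927/1024, …
f∘r: x↦r, Dx↦Dx/r' in L_f ⇒ L₀.
h=∫h₀ ⇒ L = L₀·Dx.
L = (-3 - 6·x)·Dx + (1 + 6·x + 6·x^2)·Dx^2  (order 2).
h: a_k = 0, 3, 9/2, -3/2, 27/8, -351/40, 405/16, …
ICs: h(0) = 0, h′(0) = 3.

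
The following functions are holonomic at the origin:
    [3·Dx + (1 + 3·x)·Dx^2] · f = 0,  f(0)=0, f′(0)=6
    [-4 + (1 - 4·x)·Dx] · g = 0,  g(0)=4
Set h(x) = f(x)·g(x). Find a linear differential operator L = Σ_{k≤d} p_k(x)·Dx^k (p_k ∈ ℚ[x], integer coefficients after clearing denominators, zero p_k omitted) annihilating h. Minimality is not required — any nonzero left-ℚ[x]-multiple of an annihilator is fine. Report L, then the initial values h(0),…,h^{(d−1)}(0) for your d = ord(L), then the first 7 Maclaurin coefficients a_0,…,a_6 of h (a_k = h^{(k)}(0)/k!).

f: a_k = 0, 6, -9, 18, -81/2, 486/5, -243, …
g: a_k = 4, 16, 64, 256, 1024, 4096, 16384, …
Sym-product of L_f,L_g gives L₀ (≤ ord 2).
L = 12 + (5 + 36·x)·Dx + (-1 + x + 12·x^2)·Dx^2  (order 2).
h: a_k = 0, 24, 60, 312, 1086, 23664/5, 89796/5, …
ICs: h(0) = 0, h′(0) = 24.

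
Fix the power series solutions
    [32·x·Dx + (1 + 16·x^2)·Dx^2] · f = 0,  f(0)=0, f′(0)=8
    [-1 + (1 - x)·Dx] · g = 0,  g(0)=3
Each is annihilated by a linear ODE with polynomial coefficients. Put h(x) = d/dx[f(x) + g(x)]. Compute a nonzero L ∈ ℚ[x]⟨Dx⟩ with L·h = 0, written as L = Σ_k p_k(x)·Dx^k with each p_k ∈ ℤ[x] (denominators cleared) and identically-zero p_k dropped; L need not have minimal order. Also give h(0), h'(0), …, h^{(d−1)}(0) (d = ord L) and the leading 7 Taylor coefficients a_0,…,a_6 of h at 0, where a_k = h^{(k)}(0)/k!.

f: a_k = 0, 8, 0, -128/3, 0, 2048/5, 0, …
g: a_k = 3, 3, 3, 3, 3, 3, 3, …
Sum ⇒ L₀ = lclm(L_f,L_g) in ℚ(x)⟨Dx⟩.
Differentiate: ansatz ord ≤ ord L₀ ⇒ L.
L = (32 - 128·x - 1536·x^2) + (-19 + 32·x + 656·x^2 - 1536·x^3)·Dx + (1 + 15·x + 240·x^3 - 256·x^4)·Dx^2  (order 2).
h: a_k = 11, 6, -119, 12, 2063, 18, -32747, …
ICs: h(0) = 11, h′(0) = 6.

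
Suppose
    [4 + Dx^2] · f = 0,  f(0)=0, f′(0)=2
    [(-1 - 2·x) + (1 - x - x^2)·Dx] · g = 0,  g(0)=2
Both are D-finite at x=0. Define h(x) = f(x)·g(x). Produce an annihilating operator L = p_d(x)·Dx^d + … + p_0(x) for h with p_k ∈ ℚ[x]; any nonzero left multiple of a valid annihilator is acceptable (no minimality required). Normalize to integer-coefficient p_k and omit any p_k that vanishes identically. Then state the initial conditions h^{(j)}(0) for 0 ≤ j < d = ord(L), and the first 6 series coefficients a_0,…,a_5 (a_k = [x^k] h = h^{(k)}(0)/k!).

L = (-2 + 4·x + 4·x^2) + (2 + 4·x)·Dx + (-1 + x + x^2)·Dx^2  (order 2).
h: a_k = 0, 4, 4, 16/3, 28/3, 76/5, …
ICs: h(0) = 0, h′(0) = 4.

f: a_k = 0, 2, 0, -4/3, 0, 4/15, …
g: a_k = 2, 2, 4, 6, 10, 16, …
Sym-product of L_f,L_g gives L₀ (≤ ord 2).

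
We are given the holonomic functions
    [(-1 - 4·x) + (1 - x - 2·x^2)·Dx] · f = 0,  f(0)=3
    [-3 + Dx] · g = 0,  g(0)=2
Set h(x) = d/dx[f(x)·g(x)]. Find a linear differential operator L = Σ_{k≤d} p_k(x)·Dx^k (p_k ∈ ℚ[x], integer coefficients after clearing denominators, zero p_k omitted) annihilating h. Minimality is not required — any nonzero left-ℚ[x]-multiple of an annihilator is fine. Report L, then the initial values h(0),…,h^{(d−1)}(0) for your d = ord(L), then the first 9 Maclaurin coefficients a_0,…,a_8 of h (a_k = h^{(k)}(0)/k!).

f: a_k = 3, 3, 9, 15, 33, 63, 129, 255, 513, …
g: a_k = 2, 6, 9, 9, 27/4, 81/20, 81/40, 243/280, 729/2240, …
Product ⇒ symmetric product L₀, ord ≤ 1.
h=h₀': d/dx-closure on L₀ ⇒ L.
L = (21 + 12·x - 39·x^2 - 12·x^3 + 36·x^4) + (-4 + 3·x + 15·x^2 - 4·x^3 - 12·x^4)·Dx  (order 1).
h: a_k = 24, 126, 414, 1137, 2862, 137637/20, 321213/20, 10280043/280, 6608439/80, …
ICs: h(0) = 24.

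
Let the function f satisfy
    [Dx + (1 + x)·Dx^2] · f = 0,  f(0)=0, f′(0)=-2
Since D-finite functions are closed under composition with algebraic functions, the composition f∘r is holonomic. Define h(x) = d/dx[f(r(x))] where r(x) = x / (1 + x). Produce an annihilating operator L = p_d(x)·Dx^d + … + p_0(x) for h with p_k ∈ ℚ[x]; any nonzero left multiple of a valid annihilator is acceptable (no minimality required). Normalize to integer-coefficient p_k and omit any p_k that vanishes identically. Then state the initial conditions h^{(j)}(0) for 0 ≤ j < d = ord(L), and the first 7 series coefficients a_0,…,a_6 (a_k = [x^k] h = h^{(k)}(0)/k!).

L = (3 + 4·x) + (1 + 3·x + 2·x^2)·Dx  (order 1).
h: a_k = -2, 6, -14, 30, -62, 126, -254, …
ICs: h(0) = -2.

f: a_k = 0, -2, 1, -2/3, 1/2, -2/5, 1/3, …
Change of var in L_f (x↦r) gives L₀.
Differentiate: ansatz ord ≤ ord L₀ ⇒ L.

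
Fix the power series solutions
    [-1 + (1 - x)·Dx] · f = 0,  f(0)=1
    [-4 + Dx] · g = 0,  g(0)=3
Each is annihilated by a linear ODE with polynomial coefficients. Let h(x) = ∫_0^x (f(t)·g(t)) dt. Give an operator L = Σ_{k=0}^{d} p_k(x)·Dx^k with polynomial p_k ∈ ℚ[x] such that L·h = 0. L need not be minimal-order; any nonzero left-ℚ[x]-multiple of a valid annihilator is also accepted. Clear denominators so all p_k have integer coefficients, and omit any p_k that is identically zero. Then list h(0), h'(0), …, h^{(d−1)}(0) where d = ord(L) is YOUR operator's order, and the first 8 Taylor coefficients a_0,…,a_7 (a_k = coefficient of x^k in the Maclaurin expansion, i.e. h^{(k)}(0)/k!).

L = (5 - 4·x)·Dx + (-1 + x)·Dx^2  (order 2).
h: a_k = 0, 3, 15/2, 13, 71/4, 103/5, 643/30, 437/21, …
ICs: h(0) = 0, h′(0) = 3.

f: a_k = 1, 1, 1, 1, 1, 1, 1, 1, …
g: a_k = 3, 12, 24, 32, 32, 128/5, 256/15, 1024/105, …
L₀ := L_f ⊗_s L_g (sym. prod.), ord ≤ 1.
Integrate: L := L₀·Dx.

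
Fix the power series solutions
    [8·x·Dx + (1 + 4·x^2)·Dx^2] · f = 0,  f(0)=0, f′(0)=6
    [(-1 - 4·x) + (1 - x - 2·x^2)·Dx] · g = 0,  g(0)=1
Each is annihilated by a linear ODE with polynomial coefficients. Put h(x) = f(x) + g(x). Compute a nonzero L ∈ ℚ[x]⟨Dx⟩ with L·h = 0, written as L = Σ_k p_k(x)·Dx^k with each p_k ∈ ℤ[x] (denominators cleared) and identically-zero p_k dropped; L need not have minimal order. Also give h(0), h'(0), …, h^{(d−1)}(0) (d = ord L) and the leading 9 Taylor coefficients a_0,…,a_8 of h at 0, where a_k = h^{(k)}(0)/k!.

L = (24 - 96·x - 864·x^2 - 1536·x^3 - 3264·x^4 - 768·x^6)·Dx + (-19 - 80·x - 100·x^2 - 544·x^3 - 1424·x^4 - 2368·x^5 - 192·x^6 - 768·x^7)·Dx^2 + (3 + 7·x + 32·x^2 - 28·x^3 + 24·x^4 - 240·x^5 - 256·x^6 - 64·x^7 - 128·x^8)·Dx^3  (order 3).
h: a_k = 1, 7, 3, -3, 11, 201/5, 43, 211/7, 171, …
ICs: h(0) = 1, h′(0) = 7, h′′(0) = 6.

f: a_k = 0, 6, 0, -8, 0, 96/5, 0, -384/7, 0, …
g: a_k = 1, 1, 3, 5, 11, 21, 43, 85, 171, …
Sum ⇒ L₀ = lclm(L_f,L_g) in ℚ(x)⟨Dx⟩.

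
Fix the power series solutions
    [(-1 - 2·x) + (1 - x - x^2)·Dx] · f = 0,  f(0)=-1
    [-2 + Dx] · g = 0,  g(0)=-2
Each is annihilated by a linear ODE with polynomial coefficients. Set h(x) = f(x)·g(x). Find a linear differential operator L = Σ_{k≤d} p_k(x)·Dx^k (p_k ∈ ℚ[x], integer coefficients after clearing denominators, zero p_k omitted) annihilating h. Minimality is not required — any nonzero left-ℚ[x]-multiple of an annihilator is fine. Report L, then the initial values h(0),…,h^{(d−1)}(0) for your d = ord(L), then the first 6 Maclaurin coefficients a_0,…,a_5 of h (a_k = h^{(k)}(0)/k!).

f: a_k = -1, -1, -2, -3, -5, -8, …
g: a_k = -2, -4, -4, -8/3, -4/3, -8/15, …
Product ⇒ symmetric product L₀, ord ≤ 1.
L = (3 - 2·x^2) + (-1 + x + x^2)·Dx  (order 1).
h: a_k = 2, 6, 12, 62/3, 34, 276/5, …
ICs: h(0) = 2.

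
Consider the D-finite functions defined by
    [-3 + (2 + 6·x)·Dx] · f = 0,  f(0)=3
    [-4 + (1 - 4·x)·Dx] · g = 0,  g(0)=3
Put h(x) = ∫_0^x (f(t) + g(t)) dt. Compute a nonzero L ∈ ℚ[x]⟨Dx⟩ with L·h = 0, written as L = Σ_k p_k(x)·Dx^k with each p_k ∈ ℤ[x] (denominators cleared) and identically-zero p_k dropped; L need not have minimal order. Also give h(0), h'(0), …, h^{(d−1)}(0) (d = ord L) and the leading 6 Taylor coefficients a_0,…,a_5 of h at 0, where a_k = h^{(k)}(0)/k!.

f: a_k = 3, 9/2, -27/8, 81/16, -1215/128, 5103/256, …
g: a_k = 3, 12, 48, 192, 768, 3072, …
L₀ := lclm(L_f,L_g); ord L₀ ≤ 1+1.
h=∫h₀ ⇒ L = L₀·Dx.
L = (228 + 432·x)·Dx + (-137 - 696·x - 1296·x^2)·Dx^2 + (10 + 62·x - 192·x^2 - 864·x^3)·Dx^3  (order 3).
h: a_k = 0, 6, 33/4, 119/8, 3153/64, 97089/640, …
ICs: h(0) = 0, h′(0) = 6, h′′(0) = 33/2.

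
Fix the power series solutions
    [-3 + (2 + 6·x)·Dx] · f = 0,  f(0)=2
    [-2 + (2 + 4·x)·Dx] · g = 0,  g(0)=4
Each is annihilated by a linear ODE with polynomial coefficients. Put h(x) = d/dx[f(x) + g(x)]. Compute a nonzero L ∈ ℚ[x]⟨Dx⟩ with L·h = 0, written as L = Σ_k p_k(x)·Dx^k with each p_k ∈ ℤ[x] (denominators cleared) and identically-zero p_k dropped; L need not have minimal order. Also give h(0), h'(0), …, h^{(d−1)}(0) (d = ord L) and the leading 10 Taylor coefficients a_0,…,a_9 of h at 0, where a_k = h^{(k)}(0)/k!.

L = -9 + (-15 - 36·x)·Dx + (-2 - 10·x - 12·x^2)·Dx^2  (order 2).
h: a_k = 7, -17/2, 129/8, -565/16, 10745/128, -53991/256, 564333/1024, -3034317/2048, 133249545/32768, -742634035/65536, …
ICs: h(0) = 7, h′(0) = -17/2.

f: a_k = 2, 3, -9/4, 27/8, -405/64, 1701/128, -15309/512, 72171/1024, -2814669/16384, 14073345/32768, …
g: a_k = 4, 4, -2, 2, -5/2, 7/2, -21/4, 33/4, -429/32, 715/32, …
Sum ⇒ L₀ = lclm(L_f,L_g) in ℚ(x)⟨Dx⟩.
Derive L from L₀ (diff closure).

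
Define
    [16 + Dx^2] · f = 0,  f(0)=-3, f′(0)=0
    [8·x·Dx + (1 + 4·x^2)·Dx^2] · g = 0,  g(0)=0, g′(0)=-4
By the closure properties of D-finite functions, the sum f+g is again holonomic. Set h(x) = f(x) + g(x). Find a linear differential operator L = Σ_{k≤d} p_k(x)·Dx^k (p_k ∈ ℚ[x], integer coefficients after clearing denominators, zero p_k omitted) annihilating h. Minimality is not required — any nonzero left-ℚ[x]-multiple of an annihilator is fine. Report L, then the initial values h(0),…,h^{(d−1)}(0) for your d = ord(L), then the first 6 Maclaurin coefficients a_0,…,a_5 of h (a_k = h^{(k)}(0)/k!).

L = (-512·x + 5120·x^3 + 4096·x^5)·Dx + (16 + 512·x^2 + 2304·x^4 + 2048·x^6)·Dx^2 + (-32·x + 320·x^3 + 256·x^5)·Dx^3 + (1 + 32·x^2 + 144·x^4 + 128·x^6)·Dx^4  (order 4).
h: a_k = -3, -4, 24, 16/3, -32, -64/5, …
ICs: h(0) = -3, h′(0) = -4, h′′(0) = 48, h′′′(0) = 32.

f: a_k = -3, 0, 24, 0, -32, 0, …
g: a_k = 0, -4, 0, 16/3, 0, -64/5, …
Weyl lclm of L_f,L_g ⇒ L₀ (ord ≤ 4).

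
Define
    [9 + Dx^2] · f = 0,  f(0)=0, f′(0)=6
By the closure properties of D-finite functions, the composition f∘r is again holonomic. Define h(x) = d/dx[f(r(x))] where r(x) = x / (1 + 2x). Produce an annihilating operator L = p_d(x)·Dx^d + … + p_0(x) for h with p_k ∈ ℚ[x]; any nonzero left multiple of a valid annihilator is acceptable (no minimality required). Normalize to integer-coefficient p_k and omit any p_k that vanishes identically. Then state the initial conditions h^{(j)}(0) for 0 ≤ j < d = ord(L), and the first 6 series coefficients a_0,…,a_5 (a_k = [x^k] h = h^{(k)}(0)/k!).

f: a_k = 0, 6, 0, -9, 0, 81/20, …
L₀ from L_f via x↦r, Dx↦r'^{-1}Dx.
Differentiate: ansatz ord ≤ ord L₀ ⇒ L.
L = (33 + 96·x + 96·x^2) + (12 + 72·x + 144·x^2 + 96·x^3)·Dx + (1 + 8·x + 24·x^2 + 32·x^3 + 16·x^4)·Dx^2  (order 2).
h: a_k = 6, -24, 45, 24, -2319/4, 2925, …
ICs: h(0) = 6, h′(0) = -24.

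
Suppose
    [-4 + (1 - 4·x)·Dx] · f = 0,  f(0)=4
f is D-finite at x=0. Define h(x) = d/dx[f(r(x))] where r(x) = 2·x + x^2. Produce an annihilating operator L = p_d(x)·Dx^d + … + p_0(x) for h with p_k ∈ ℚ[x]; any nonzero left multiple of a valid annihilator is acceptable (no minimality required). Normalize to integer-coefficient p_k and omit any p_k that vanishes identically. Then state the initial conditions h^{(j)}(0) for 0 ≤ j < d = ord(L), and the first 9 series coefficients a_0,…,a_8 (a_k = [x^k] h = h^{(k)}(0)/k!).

f: a_k = 4, 16, 64, 256, 1024, 4096, 16384, 65536, 262144, …
f∘r: x↦r, Dx↦Dx/r' in L_f ⇒ L₀.
h=h₀': d/dx-closure on L₀ ⇒ L.
L = (17 + 24·x + 12·x^2) + (-1 + 7·x + 12·x^2 + 4·x^3)·Dx  (order 1).
h: a_k = 32, 544, 6912, 78080, 826880, 8406528, 83091456, 804528128, 7668080640, …
ICs: h(0) = 32.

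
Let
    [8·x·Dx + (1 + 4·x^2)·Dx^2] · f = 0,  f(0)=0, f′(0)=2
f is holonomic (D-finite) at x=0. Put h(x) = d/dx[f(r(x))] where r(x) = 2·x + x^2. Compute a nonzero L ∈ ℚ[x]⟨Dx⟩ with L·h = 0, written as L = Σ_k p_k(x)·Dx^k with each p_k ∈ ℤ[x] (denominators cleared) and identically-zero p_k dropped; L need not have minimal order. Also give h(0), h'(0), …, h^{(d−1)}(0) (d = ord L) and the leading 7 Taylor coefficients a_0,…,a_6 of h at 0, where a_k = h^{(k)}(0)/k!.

f: a_k = 0, 2, 0, -8/3, 0, 32/5, 0, …
h₀=f(r): pull back L_f along r ⇒ L₀.
h₀' ⇒ L via d/dx closure of L₀.
L = (-1 + 32·x + 64·x^2 + 48·x^3 + 12·x^4) + (1 + x + 16·x^2 + 32·x^3 + 20·x^4 + 4·x^5)·Dx  (order 1).
h: a_k = 4, 4, -64, -128, 944, 3056, -12800, …
ICs: h(0) = 4.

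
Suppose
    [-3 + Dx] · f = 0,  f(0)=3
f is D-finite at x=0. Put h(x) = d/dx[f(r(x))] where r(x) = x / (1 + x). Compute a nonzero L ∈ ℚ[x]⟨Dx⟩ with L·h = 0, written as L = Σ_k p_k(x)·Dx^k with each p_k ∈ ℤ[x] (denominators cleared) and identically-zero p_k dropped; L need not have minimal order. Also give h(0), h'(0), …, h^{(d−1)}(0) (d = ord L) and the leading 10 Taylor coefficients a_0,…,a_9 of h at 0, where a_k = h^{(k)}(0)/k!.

L = (1 - 2·x) + (-1 - 2·x - x^2)·Dx  (order 1).
h: a_k = 9, 9, -27/2, 9/2, 63/8, -621/40, 1233/80, -4869/560, -5751/4480, 48537/4480, …
ICs: h(0) = 9.

f: a_k = 3, 9, 27/2, 27/2, 81/8, 243/40, 243/80, 729/560, 2187/4480, 729/4480, …
L₀ from L_f via x↦r, Dx↦r'^{-1}Dx.
Derive L from L₀ (diff closure).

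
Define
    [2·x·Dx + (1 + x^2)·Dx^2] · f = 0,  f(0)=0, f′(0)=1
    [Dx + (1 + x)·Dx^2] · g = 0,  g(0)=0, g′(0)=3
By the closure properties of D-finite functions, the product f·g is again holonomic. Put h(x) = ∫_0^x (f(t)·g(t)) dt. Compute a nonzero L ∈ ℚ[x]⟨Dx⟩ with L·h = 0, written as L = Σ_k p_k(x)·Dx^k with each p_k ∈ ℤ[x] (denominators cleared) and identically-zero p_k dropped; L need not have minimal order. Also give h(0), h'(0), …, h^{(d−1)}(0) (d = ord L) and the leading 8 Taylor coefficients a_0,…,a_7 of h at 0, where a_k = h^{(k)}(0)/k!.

f: a_k = 0, 1, 0, -1/3, 0, 1/5, 0, -1/7, …
g: a_k = 0, 3, -3/2, 1, -3/4, 3/5, -1/2, 3/7, …
Sym-product of L_f,L_g gives L₀ (≤ ord 4).
h=∫h₀ ⇒ L = L₀·Dx.
L = (24 + 44·x + 80·x^2 + 156·x^3 + 120·x^4 + 52·x^5 + 4·x^7)·Dx^2 + (18 + 124·x + 308·x^2 + 484·x^3 + 544·x^4 + 372·x^5 + 140·x^6 + 12·x^7 + 14·x^8)·Dx^3 + (12 + 64·x + 192·x^2 + 312·x^3 + 360·x^4 + 312·x^5 + 192·x^6 + 72·x^7 + 12·x^8 + 8·x^9)·Dx^4 + (5 + 18·x + 37·x^2 + 56·x^3 + 66·x^4 + 60·x^5 + 42·x^6 + 24·x^7 + 9·x^8 + 2·x^9 + x^10)·Dx^5  (order 5).
h: a_k = 0, 0, 0, 1, -3/8, 0, -1/24, 13/105, …
ICs: h(0) = 0, h′(0) = 0, h′′(0) = 0, h′′′(0) = 6, h′′′′(0) = -9.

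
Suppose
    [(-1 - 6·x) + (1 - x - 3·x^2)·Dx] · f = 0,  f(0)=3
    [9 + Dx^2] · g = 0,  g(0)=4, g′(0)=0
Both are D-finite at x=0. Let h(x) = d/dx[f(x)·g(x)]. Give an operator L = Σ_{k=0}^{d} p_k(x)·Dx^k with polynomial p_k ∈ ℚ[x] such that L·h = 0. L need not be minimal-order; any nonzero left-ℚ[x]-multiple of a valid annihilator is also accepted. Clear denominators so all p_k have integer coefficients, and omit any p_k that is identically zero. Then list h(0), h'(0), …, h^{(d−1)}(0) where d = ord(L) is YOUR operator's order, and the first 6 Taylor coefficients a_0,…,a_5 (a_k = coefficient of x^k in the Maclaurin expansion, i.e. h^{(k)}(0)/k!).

f: a_k = 3, 3, 12, 21, 57, 120, …
g: a_k = 4, 0, -18, 0, 27/2, 0, …
f·g: L₀ = L_f ⊗_s L_g, ord ≤ 1·2.
Differentiate: ansatz ord ≤ ord L₀ ⇒ L.
L = (-15 - 54·x - 135·x^2 + 162·x^3 + 243·x^4) + (6·x + 54·x^2 + 108·x^3)·Dx + (1 - 4·x - 9·x^2 + 18·x^3 + 27·x^4)·Dx^2  (order 2).
h: a_k = 12, -12, 90, 210, 1425/2, 17271/10, …
ICs: h(0) = 12, h′(0) = -12.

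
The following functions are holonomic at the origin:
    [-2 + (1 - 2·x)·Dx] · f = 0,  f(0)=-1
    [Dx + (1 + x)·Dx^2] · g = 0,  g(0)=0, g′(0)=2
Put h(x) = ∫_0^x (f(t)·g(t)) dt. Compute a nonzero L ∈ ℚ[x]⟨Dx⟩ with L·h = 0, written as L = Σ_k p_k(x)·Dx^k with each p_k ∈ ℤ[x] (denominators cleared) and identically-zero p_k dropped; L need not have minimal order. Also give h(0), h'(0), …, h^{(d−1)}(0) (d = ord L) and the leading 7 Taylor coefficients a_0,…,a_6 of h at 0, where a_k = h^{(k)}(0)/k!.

L = 2·Dx + (3 + 6·x)·Dx^2 + (-1 + x + 2·x^2)·Dx^3  (order 3).
h: a_k = 0, 0, -1, -1, -5/3, -77/30, -391/90, …
ICs: h(0) = 0, h′(0) = 0, h′′(0) = -2.

f: a_k = -1, -2, -4, -8, -16, -32, -64, …
g: a_k = 0, 2, -1, 2/3, -1/2, 2/5, -1/3, …
f·g: L₀ = L_f ⊗_s L_g, ord ≤ 1·2.
∫: right-multiply L₀ by Dx.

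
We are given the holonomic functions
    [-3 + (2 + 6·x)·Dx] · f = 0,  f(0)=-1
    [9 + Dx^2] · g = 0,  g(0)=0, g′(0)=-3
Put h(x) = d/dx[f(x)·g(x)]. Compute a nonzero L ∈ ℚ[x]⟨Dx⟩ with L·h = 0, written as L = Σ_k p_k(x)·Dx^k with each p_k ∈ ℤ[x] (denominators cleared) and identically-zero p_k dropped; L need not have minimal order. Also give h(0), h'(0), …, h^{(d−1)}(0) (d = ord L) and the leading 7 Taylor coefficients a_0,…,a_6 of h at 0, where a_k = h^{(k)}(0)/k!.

L = (477 + 3888·x + 11016·x^2 + 15552·x^3 + 11664·x^4) + (-12 - 324·x - 1296·x^2 - 1296·x^3)·Dx + (28 + 264·x + 972·x^2 + 1728·x^3 + 1296·x^4)·Dx^2  (order 2).
h: a_k = 3, 9, -189/8, -27/4, -1539/128, 59049/640, -238869/1024, …
ICs: h(0) = 3, h′(0) = 9.

f: a_k = -1, -3/2, 9/8, -27/16, 405/128, -1701/256, 15309/1024, …
g: a_k = 0, -3, 0, 9/2, 0, -81/40, 0, …
f·g: L₀ = L_f ⊗_s L_g, ord ≤ 1·2.
h=h₀': d/dx-closure on L₀ ⇒ L.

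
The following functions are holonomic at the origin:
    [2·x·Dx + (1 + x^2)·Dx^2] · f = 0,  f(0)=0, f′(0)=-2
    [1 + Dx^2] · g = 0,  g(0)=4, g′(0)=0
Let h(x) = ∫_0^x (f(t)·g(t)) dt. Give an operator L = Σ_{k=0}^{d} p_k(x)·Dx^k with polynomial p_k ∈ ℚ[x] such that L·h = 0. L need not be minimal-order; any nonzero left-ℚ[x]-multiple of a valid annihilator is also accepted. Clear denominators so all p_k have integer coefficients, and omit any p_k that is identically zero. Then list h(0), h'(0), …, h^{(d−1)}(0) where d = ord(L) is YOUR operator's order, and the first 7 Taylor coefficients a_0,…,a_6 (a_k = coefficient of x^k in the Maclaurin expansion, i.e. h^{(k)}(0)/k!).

L = (10 + 26·x^2 + 11·x^4 + 4·x^6 + x^8)·Dx + (12·x + 20·x^3 + 12·x^5 + 4·x^7)·Dx^2 + (12 + 32·x^2 + 18·x^4 + 8·x^6 + 2·x^8)·Dx^3 + (12·x + 20·x^3 + 12·x^5 + 4·x^7)·Dx^4 + (2 + 6·x^2 + 7·x^4 + 4·x^6 + x^8)·Dx^5  (order 5).
h: a_k = 0, 0, -4, 0, 5/3, 0, -49/90, …
ICs: h(0) = 0, h′(0) = 0, h′′(0) = -8, h′′′(0) = 0, h′′′′(0) = 40.

f: a_k = 0, -2, 0, 2/3, 0, -2/5, 0, …
g: a_k = 4, 0, -2, 0, 1/6, 0, -1/180, …
L₀ := L_f ⊗_s L_g (sym. prod.), ord ≤ 4.
Integrate: L := L₀·Dx.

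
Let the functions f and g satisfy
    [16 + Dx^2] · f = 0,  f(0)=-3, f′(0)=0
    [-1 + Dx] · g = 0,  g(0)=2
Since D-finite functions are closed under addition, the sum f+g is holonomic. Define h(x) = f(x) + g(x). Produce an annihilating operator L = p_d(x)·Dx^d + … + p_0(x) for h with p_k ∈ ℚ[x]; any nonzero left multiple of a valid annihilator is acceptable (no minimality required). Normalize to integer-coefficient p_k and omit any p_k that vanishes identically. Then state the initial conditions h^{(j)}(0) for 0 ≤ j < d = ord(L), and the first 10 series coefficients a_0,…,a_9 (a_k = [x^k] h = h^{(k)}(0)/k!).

f: a_k = -3, 0, 24, 0, -32, 0, 256/15, 0, -512/105, 0, …
g: a_k = 2, 2, 1, 1/3, 1/12, 1/60, 1/360, 1/2520, 1/20160, 1/181440, …
Weyl lclm of L_f,L_g ⇒ L₀ (ord ≤ 3).
L = -16 + 16·Dx - Dx^2 + Dx^3  (order 3).
h: a_k = -1, 2, 25, 1/3, -383/12, 1/60, 1229/72, 1/2520, -98303/20160, 1/181440, …
ICs: h(0) = -1, h′(0) = 2, h′′(0) = 50.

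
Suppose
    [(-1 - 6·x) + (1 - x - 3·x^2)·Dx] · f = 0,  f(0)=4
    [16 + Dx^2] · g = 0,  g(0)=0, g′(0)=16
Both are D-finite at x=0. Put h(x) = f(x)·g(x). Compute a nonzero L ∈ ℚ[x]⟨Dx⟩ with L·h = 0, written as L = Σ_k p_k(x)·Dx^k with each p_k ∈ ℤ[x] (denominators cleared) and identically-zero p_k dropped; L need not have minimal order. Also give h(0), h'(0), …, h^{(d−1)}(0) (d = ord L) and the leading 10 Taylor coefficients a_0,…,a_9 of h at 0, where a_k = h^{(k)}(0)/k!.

L = (-10 + 16·x + 48·x^2) + (2 + 12·x)·Dx + (-1 + x + 3·x^2)·Dx^2  (order 2).
h: a_k = 0, 64, 64, 256/3, 832/3, 10048/15, 22528/15, 1089728/315, 2508992/315, 52036352/2835, …
ICs: h(0) = 0, h′(0) = 64.

f: a_k = 4, 4, 16, 28, 76, 160, 388, 868, 2032, 4636, …
g: a_k = 0, 16, 0, -128/3, 0, 512/15, 0, -4096/315, 0, 8192/2835, …
L₀ := L_f ⊗_s L_g (sym. prod.), ord ≤ 2.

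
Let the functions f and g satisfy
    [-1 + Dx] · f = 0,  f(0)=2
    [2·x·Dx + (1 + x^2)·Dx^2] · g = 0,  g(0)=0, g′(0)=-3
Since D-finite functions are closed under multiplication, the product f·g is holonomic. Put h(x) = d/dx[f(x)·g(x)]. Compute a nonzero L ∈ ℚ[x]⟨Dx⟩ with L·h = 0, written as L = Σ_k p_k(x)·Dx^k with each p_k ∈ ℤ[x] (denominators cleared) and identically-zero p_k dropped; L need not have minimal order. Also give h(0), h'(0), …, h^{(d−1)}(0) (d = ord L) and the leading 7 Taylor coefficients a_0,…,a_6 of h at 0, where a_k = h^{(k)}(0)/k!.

f: a_k = 2, 2, 1, 1/3, 1/12, 1/60, 1/360, …
g: a_k = 0, -3, 0, 1, 0, -3/5, 0, …
Product ⇒ symmetric product L₀, ord ≤ 2.
Derive L from L₀ (diff closure).
L = (1 + 5·x - 3·x^2 + x^3) + (-6·x + 4·x^2 - 2·x^3)·Dx + (-1 + x - x^2 + x^3)·Dx^2  (order 2).
h: a_k = -6, -12, -3, 4, -9/4, -11/2, 93/40, …
ICs: h(0) = -6, h′(0) = -12.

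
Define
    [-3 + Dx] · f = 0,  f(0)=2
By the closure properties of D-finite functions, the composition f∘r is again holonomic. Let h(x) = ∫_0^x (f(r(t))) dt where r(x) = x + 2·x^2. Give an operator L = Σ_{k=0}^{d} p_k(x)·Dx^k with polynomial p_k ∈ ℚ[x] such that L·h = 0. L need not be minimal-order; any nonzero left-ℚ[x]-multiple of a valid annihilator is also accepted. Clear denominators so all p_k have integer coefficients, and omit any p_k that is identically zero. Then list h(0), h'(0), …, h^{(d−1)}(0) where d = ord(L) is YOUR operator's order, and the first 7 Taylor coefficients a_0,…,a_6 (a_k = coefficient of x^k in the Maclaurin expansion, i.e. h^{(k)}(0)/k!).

L = (-3 - 12·x)·Dx + Dx^2  (order 2).
h: a_k = 0, 2, 3, 7, 45/4, 387/20, 1107/40, …
ICs: h(0) = 0, h′(0) = 2.

f: a_k = 2, 6, 9, 9, 27/4, 81/20, 81/40, …
Change of var in L_f (x↦r) gives L₀.
∫: right-multiply L₀ by Dx.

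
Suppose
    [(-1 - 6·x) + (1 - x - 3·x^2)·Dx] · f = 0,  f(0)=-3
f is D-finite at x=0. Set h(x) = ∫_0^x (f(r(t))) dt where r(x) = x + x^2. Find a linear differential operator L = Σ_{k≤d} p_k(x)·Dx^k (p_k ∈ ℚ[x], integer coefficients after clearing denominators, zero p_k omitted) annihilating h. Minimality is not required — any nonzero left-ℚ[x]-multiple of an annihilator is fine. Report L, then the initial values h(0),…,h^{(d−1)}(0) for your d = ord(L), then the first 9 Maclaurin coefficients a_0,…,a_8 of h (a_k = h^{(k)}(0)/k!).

L = (1 + 8·x + 18·x^2 + 12·x^3)·Dx + (-1 + x + 4·x^2 + 6·x^3 + 3·x^4)·Dx^2  (order 2).
h: a_k = 0, -3, -3/2, -5, -45/4, -132/5, -137/2, -1254/7, -3825/8, …
ICs: h(0) = 0, h′(0) = -3.

f: a_k = -3, -3, -12, -21, -57, -120, -291, -651, -1524, …
Change of var in L_f (x↦r) gives L₀.
∫: right-multiply L₀ by Dx.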